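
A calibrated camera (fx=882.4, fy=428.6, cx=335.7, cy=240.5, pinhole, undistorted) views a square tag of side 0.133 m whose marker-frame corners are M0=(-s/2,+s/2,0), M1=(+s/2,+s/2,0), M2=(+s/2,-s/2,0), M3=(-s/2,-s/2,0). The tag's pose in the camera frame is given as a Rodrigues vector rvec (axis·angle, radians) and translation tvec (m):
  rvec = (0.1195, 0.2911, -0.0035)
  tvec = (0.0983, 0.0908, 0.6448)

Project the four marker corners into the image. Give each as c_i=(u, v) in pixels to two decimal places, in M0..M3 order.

c0=(382.96, 339.99) c1=(563.26, 347.22) c2=(565.06, 258.32) c3=(380.38, 256.08)

Intrinsics K: fx=882.4, fy=428.6, cx=335.7, cy=240.5
Marker side s = 0.133 m; corners in marker frame (Z=0):
  M0 = (-0.0665, +0.0665, 0)
  M1 = (+0.0665, +0.0665, 0)
  M2 = (+0.0665, -0.0665, 0)
  M3 = (-0.0665, -0.0665, 0)
rvec = (0.1195, 0.2911, -0.0035), |rvec| = θ = 0.31469 rad = 18.031°
Rodrigues: sinθ=0.30952, 1−cosθ=0.04911; R = I + sinθ·[k]× + (1−cosθ)·[k]×²:
    [+0.95797 +0.02069 +0.28611]
    [+0.01381 +0.99291 -0.11804]
    [-0.28653 +0.11703 +0.95090]
t = (0.0983, 0.0908, 0.6448) m
M0: Pc = R·M0+t = (+0.03597, +0.15591, +0.67164); u = 882.4·(+0.03597)/0.67164 + 335.7 = 382.9587, v = 428.6·(+0.15591)/0.67164 + 240.5 = 339.9931
M1: Pc = R·M1+t = (+0.16338, +0.15775, +0.63353); u = 882.4·(+0.16338)/0.63353 + 335.7 = 563.2629, v = 428.6·(+0.15775)/0.63353 + 240.5 = 347.2202
M2: Pc = R·M2+t = (+0.16063, +0.02569, +0.61796); u = 882.4·(+0.16063)/0.61796 + 335.7 = 565.0650, v = 428.6·(+0.02569)/0.61796 + 240.5 = 258.3174
M3: Pc = R·M3+t = (+0.03322, +0.02385, +0.65607); u = 882.4·(+0.03322)/0.65607 + 335.7 = 380.3784, v = 428.6·(+0.02385)/0.65607 + 240.5 = 256.0828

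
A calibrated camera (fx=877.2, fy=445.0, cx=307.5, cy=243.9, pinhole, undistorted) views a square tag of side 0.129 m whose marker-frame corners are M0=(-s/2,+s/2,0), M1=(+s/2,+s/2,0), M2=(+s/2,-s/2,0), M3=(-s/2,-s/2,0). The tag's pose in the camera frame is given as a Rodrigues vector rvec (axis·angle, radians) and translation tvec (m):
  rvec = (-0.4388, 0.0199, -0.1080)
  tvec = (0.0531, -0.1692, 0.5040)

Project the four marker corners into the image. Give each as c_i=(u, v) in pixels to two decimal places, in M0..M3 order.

Intrinsics K: fx=877.2, fy=445.0, cx=307.5, cy=243.9
Marker side s = 0.129 m; corners in marker frame (Z=0):
  M0 = (-0.0645, +0.0645, 0)
  M1 = (+0.0645, +0.0645, 0)
  M2 = (+0.0645, -0.0645, 0)
  M3 = (-0.0645, -0.0645, 0)
rvec = (-0.4388, 0.0199, -0.1080), |rvec| = θ = 0.45233 rad = 25.917°
Rodrigues: sinθ=0.43707, 1−cosθ=0.10057; R = I + sinθ·[k]× + (1−cosθ)·[k]×²:
    [+0.99407 +0.10006 +0.04252]
    [-0.10865 +0.89962 +0.42293]
    [+0.00407 -0.42505 +0.90516]
t = (0.0531, -0.1692, 0.5040) m
M0: Pc = R·M0+t = (-0.00456, -0.10417, +0.47632); u = 877.2·(-0.00456)/0.47632 + 307.5 = 299.0956, v = 445.0·(-0.10417)/0.47632 + 243.9 = 146.5833
M1: Pc = R·M1+t = (+0.12367, -0.11818, +0.47685); u = 877.2·(+0.12367)/0.47685 + 307.5 = 535.0045, v = 445.0·(-0.11818)/0.47685 + 243.9 = 133.6110
M2: Pc = R·M2+t = (+0.11076, -0.23423, +0.53168); u = 877.2·(+0.11076)/0.53168 + 307.5 = 490.2458, v = 445.0·(-0.23423)/0.53168 + 243.9 = 47.8528
M3: Pc = R·M3+t = (-0.01747, -0.22022, +0.53115); u = 877.2·(-0.01747)/0.53115 + 307.5 = 278.6455, v = 445.0·(-0.22022)/0.53115 + 243.9 = 59.4014

c0=(299.10, 146.58) c1=(535.00, 133.61) c2=(490.25, 47.85) c3=(278.65, 59.40)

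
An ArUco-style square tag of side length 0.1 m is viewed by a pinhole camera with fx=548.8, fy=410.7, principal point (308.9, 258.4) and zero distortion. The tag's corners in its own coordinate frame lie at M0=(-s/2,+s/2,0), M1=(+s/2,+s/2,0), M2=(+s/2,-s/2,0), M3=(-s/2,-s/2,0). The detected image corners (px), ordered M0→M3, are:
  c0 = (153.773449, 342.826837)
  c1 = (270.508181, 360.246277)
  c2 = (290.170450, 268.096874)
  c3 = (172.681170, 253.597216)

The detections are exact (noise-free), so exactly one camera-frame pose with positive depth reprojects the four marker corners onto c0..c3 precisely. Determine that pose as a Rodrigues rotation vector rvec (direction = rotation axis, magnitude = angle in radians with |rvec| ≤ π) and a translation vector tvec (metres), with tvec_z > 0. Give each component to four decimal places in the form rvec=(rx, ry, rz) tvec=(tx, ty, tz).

rvec=(-0.0066, 0.1454, 0.1586) tvec=(-0.0717, 0.0519, 0.4470)

Intrinsics K: fx=548.8, fy=410.7, cx=308.9, cy=258.4
Marker side s = 0.1 m; corners in marker frame (Z=0):
  M0 = (-0.0500, +0.0500, 0)
  M1 = (+0.0500, +0.0500, 0)
  M2 = (+0.0500, -0.0500, 0)
  M3 = (-0.0500, -0.0500, 0)
Detected image corners:
  c0 = (153.773449, 342.826837) px
  c1 = (270.508181, 360.246277) px
  c2 = (290.170450, 268.096874) px
  c3 = (172.681170, 253.597216) px
Planar DLT: solve 8×8 A·h = b for H (H[2,2]=1):
  H  [+1099.28112 -190.32891 +220.82963]
  H  [+60.42636 +910.05485 +306.08771]
  H  [-0.32391 +0.01109 +1.00000]
B = K⁻¹H; ‖b₁‖=2.236949, ‖b₂‖=2.236949; λ = 2/(‖b₁‖+‖b₂‖) = 0.447038, sign → tz>0 ⇒ λ=+0.447038
r₁ = λ·B[:,0] = (+0.97695,+0.15688,-0.14480); r₂ = λ·B[:,1] = (-0.15783,+0.98745,+0.00496)
r₃ = r₁×r₂ = (+0.14376,+0.01801,+0.98945); SVD([r₁ r₂ r₃]) → R = UVᵀ:
  R  [+0.97695 -0.15783 +0.14376]
  R  [+0.15688 +0.98745 +0.01801]
  R  [-0.14480 +0.00496 +0.98945]
t = (-0.07174, +0.05191, +0.44704) m
tr R = 2.953849; θ = arccos((tr R − 1)/2) = 0.215243 rad = 12.332°
axis k = ((R−Rᵀ)₃₂, (R−Rᵀ)₁₃, (R−Rᵀ)₂₁) / (2 sinθ) = (-0.030552, +0.675510, +0.736717)
rvec = θ·k = (-0.006576, +0.145399, +0.158573)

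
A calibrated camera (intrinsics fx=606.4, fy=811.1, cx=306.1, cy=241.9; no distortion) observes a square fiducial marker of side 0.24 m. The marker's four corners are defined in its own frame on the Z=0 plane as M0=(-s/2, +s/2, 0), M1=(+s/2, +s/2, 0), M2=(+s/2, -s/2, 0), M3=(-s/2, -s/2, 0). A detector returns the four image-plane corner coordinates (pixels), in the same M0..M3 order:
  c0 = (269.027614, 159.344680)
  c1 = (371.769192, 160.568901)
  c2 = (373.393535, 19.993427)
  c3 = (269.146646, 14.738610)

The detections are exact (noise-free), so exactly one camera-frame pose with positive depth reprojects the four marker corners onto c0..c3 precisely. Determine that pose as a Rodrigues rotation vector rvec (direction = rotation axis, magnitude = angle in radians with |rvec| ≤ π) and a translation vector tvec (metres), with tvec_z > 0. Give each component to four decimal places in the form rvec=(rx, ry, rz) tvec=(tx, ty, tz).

Intrinsics K: fx=606.4, fy=811.1, cx=306.1, cy=241.9
Marker side s = 0.24 m; corners in marker frame (Z=0):
  M0 = (-0.1200, +0.1200, 0)
  M1 = (+0.1200, +0.1200, 0)
  M2 = (+0.1200, -0.1200, 0)
  M3 = (-0.1200, -0.1200, 0)
Detected image corners:
  c0 = (269.027614, 159.344680) px
  c1 = (371.769192, 160.568901) px
  c2 = (373.393535, 19.993427) px
  c3 = (269.146646, 14.738610) px
Planar DLT: solve 8×8 A·h = b for H (H[2,2]=1):
  H  [+468.54134 +16.08239 +321.55370]
  H  [+23.75431 +599.47106 +89.21090]
  H  [+0.11638 +0.06158 +1.00000]
B = K⁻¹H; ‖b₁‖=0.723358, ‖b₂‖=0.723358; λ = 2/(‖b₁‖+‖b₂‖) = 1.382441, sign → tz>0 ⇒ λ=+1.382441
r₁ = λ·B[:,0] = (+0.98694,-0.00750,+0.16089); r₂ = λ·B[:,1] = (-0.00631,+0.99635,+0.08514)
r₃ = r₁×r₂ = (-0.16094,-0.08504,+0.98329); SVD([r₁ r₂ r₃]) → R = UVᵀ:
  R  [+0.98694 -0.00631 -0.16094]
  R  [-0.00750 +0.99635 -0.08504]
  R  [+0.16089 +0.08514 +0.98329]
t = (+0.03523, -0.26024, +1.38244) m
tr R = 2.966588; θ = arccos((tr R − 1)/2) = 0.183046 rad = 10.488°
axis k = ((R−Rᵀ)₃₂, (R−Rᵀ)₁₃, (R−Rᵀ)₂₁) / (2 sinθ) = (+0.467450, -0.884013, -0.003253)
rvec = θ·k = (+0.085565, -0.161815, -0.000596)

rvec=(0.0856, -0.1618, -0.0006) tvec=(0.0352, -0.2602, 1.3824)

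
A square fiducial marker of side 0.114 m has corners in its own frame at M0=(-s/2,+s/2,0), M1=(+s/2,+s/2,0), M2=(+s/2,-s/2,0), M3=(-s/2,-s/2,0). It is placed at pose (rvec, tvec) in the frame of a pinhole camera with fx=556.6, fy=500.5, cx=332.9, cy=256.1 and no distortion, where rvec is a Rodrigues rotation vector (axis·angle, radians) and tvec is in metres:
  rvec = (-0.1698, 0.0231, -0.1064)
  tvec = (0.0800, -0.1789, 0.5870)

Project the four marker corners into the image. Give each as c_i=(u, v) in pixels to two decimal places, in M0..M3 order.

Intrinsics K: fx=556.6, fy=500.5, cx=332.9, cy=256.1
Marker side s = 0.114 m; corners in marker frame (Z=0):
  M0 = (-0.0570, +0.0570, 0)
  M1 = (+0.0570, +0.0570, 0)
  M2 = (+0.0570, -0.0570, 0)
  M3 = (-0.0570, -0.0570, 0)
rvec = (-0.1698, 0.0231, -0.1064), |rvec| = θ = 0.20171 rad = 11.557°
Rodrigues: sinθ=0.20034, 1−cosθ=0.02027; R = I + sinθ·[k]× + (1−cosθ)·[k]×²:
    [+0.99409 +0.10373 +0.03195]
    [-0.10763 +0.97999 +0.16743]
    [-0.01394 -0.16988 +0.98537]
t = (0.0800, -0.1789, 0.5870) m
M0: Pc = R·M0+t = (+0.02925, -0.11691, +0.57811); u = 556.6·(+0.02925)/0.57811 + 332.9 = 361.0607, v = 500.5·(-0.11691)/0.57811 + 256.1 = 154.8893
M1: Pc = R·M1+t = (+0.14258, -0.12918, +0.57652); u = 556.6·(+0.14258)/0.57652 + 332.9 = 470.5488, v = 500.5·(-0.12918)/0.57652 + 256.1 = 143.9579
M2: Pc = R·M2+t = (+0.13075, -0.24089, +0.59589); u = 556.6·(+0.13075)/0.59589 + 332.9 = 455.0302, v = 500.5·(-0.24089)/0.59589 + 256.1 = 53.7671
M3: Pc = R·M3+t = (+0.01742, -0.22862, +0.59748); u = 556.6·(+0.01742)/0.59748 + 332.9 = 349.1322, v = 500.5·(-0.22862)/0.59748 + 256.1 = 64.5840

c0=(361.06, 154.89) c1=(470.55, 143.96) c2=(455.03, 53.77) c3=(349.13, 64.58)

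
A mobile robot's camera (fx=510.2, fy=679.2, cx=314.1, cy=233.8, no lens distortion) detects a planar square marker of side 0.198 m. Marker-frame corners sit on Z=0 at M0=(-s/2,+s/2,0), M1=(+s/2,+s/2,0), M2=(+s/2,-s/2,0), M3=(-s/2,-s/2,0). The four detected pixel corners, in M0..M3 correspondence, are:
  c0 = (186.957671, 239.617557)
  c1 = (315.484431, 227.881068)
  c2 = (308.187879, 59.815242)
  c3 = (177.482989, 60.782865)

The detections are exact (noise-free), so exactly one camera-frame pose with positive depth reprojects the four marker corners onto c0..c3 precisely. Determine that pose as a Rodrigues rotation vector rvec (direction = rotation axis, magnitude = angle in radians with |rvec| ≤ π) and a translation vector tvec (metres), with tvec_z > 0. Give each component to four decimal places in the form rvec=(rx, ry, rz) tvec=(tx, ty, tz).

Intrinsics K: fx=510.2, fy=679.2, cx=314.1, cy=233.8
Marker side s = 0.198 m; corners in marker frame (Z=0):
  M0 = (-0.0990, +0.0990, 0)
  M1 = (+0.0990, +0.0990, 0)
  M2 = (+0.0990, -0.0990, 0)
  M3 = (-0.0990, -0.0990, 0)
Detected image corners:
  c0 = (186.957671, 239.617557) px
  c1 = (315.484431, 227.881068) px
  c2 = (308.187879, 59.815242) px
  c3 = (177.482989, 60.782865) px
Planar DLT: solve 8×8 A·h = b for H (H[2,2]=1):
  H  [+732.63300 +58.09612 +249.08196]
  H  [+14.19424 +884.63394 +147.47805]
  H  [+0.31593 +0.06443 +1.00000]
B = K⁻¹H; ‖b₁‖=1.284051, ‖b₂‖=1.284051; λ = 2/(‖b₁‖+‖b₂‖) = 0.778785, sign → tz>0 ⇒ λ=+0.778785
r₁ = λ·B[:,0] = (+0.96684,-0.06842,+0.24604); r₂ = λ·B[:,1] = (+0.05779,+0.99707,+0.05018)
r₃ = r₁×r₂ = (-0.24875,-0.03430,+0.96796); SVD([r₁ r₂ r₃]) → R = UVᵀ:
  R  [+0.96684 +0.05779 -0.24875]
  R  [-0.06842 +0.99707 -0.03430]
  R  [+0.24604 +0.05018 +0.96796]
t = (-0.09925, -0.09898, +0.77879) m
tr R = 2.931870; θ = arccos((tr R − 1)/2) = 0.261765 rad = 14.998°
axis k = ((R−Rᵀ)₃₂, (R−Rᵀ)₁₃, (R−Rᵀ)₂₁) / (2 sinθ) = (+0.163216, -0.955982, -0.243842)
rvec = θ·k = (+0.042724, -0.250242, -0.063829)

rvec=(0.0427, -0.2502, -0.0638) tvec=(-0.0992, -0.0990, 0.7788)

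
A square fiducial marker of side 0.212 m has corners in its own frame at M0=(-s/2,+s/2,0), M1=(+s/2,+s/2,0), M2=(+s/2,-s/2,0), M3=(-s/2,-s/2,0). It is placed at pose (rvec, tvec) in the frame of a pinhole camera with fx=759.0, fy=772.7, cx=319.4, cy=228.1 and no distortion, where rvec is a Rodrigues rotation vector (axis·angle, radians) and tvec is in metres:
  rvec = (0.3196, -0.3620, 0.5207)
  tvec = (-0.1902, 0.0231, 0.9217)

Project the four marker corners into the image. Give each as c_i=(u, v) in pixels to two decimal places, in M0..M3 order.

c0=(39.00, 284.23) c1=(195.44, 349.40) c2=(280.73, 212.43) c3=(125.14, 130.01)

Intrinsics K: fx=759.0, fy=772.7, cx=319.4, cy=228.1
Marker side s = 0.212 m; corners in marker frame (Z=0):
  M0 = (-0.1060, +0.1060, 0)
  M1 = (+0.1060, +0.1060, 0)
  M2 = (+0.1060, -0.1060, 0)
  M3 = (-0.1060, -0.1060, 0)
rvec = (0.3196, -0.3620, 0.5207), |rvec| = θ = 0.71015 rad = 40.689°
Rodrigues: sinθ=0.65195, 1−cosθ=0.24174; R = I + sinθ·[k]× + (1−cosθ)·[k]×²:
    [+0.80722 -0.53348 -0.25256]
    [+0.42257 +0.82108 -0.38376]
    [+0.41210 +0.20305 +0.88822]
t = (-0.1902, 0.0231, 0.9217) m
M0: Pc = R·M0+t = (-0.33231, +0.06534, +0.89954); u = 759.0·(-0.33231)/0.89954 + 319.4 = 39.0049, v = 772.7·(+0.06534)/0.89954 + 228.1 = 284.2284
M1: Pc = R·M1+t = (-0.16118, +0.15493, +0.98691); u = 759.0·(-0.16118)/0.98691 + 319.4 = 195.4388, v = 772.7·(+0.15493)/0.98691 + 228.1 = 349.3998
M2: Pc = R·M2+t = (-0.04809, -0.01914, +0.94386); u = 759.0·(-0.04809)/0.94386 + 319.4 = 280.7324, v = 772.7·(-0.01914)/0.94386 + 228.1 = 212.4292
M3: Pc = R·M3+t = (-0.21922, -0.10873, +0.85649); u = 759.0·(-0.21922)/0.85649 + 319.4 = 125.1364, v = 772.7·(-0.10873)/0.85649 + 228.1 = 130.0108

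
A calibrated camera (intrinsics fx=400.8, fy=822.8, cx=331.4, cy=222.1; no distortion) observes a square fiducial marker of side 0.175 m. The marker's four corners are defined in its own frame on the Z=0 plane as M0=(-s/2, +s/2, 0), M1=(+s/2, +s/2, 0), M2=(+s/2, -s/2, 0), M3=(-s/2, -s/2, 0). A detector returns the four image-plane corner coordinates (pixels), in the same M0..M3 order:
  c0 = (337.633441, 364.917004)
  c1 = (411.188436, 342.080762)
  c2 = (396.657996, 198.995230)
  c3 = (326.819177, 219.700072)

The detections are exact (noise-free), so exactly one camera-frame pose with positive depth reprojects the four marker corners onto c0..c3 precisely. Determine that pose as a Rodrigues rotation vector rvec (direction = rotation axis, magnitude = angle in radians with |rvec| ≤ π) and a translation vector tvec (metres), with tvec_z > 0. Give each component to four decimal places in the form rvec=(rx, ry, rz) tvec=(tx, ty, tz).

Intrinsics K: fx=400.8, fy=822.8, cx=331.4, cy=222.1
Marker side s = 0.175 m; corners in marker frame (Z=0):
  M0 = (-0.0875, +0.0875, 0)
  M1 = (+0.0875, +0.0875, 0)
  M2 = (+0.0875, -0.0875, 0)
  M3 = (-0.0875, -0.0875, 0)
Detected image corners:
  c0 = (337.633441, 364.917004) px
  c1 = (411.188436, 342.080762) px
  c2 = (396.657996, 198.995230) px
  c3 = (326.819177, 219.700072) px
Planar DLT: solve 8×8 A·h = b for H (H[2,2]=1):
  H  [+423.66911 -39.08687 +368.02823]
  H  [-113.34326 +738.42207 +279.47531]
  H  [+0.03873 -0.30303 +1.00000]
B = K⁻¹H; ‖b₁‖=1.036421, ‖b₂‖=1.036421; λ = 2/(‖b₁‖+‖b₂‖) = 0.964859, sign → tz>0 ⇒ λ=+0.964859
r₁ = λ·B[:,0] = (+0.98902,-0.14300,+0.03737); r₂ = λ·B[:,1] = (+0.14766,+0.94483,-0.29238)
r₃ = r₁×r₂ = (+0.00651,+0.29468,+0.95557); SVD([r₁ r₂ r₃]) → R = UVᵀ:
  R  [+0.98902 +0.14766 +0.00651]
  R  [-0.14300 +0.94483 +0.29468]
  R  [+0.03737 -0.29238 +0.95557]
t = (+0.08818, +0.06728, +0.96486) m
tr R = 2.889425; θ = arccos((tr R − 1)/2) = 0.334080 rad = 19.141°
axis k = ((R−Rᵀ)₃₂, (R−Rᵀ)₁₃, (R−Rᵀ)₂₁) / (2 sinθ) = (-0.895184, -0.047056, -0.443206)
rvec = θ·k = (-0.299063, -0.015720, -0.148066)

rvec=(-0.2991, -0.0157, -0.1481) tvec=(0.0882, 0.0673, 0.9649)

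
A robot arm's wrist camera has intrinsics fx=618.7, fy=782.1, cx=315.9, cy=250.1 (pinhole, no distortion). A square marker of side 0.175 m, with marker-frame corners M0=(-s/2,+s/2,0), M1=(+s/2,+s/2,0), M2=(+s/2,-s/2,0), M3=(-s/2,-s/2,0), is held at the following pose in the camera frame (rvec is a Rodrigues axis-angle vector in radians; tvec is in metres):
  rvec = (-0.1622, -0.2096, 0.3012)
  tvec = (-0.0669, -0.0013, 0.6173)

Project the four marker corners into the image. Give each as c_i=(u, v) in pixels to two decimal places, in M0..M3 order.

Intrinsics K: fx=618.7, fy=782.1, cx=315.9, cy=250.1
Marker side s = 0.175 m; corners in marker frame (Z=0):
  M0 = (-0.0875, +0.0875, 0)
  M1 = (+0.0875, +0.0875, 0)
  M2 = (+0.0875, -0.0875, 0)
  M3 = (-0.0875, -0.0875, 0)
rvec = (-0.1622, -0.2096, 0.3012), |rvec| = θ = 0.40120 rad = 22.987°
Rodrigues: sinθ=0.39052, 1−cosθ=0.07941; R = I + sinθ·[k]× + (1−cosθ)·[k]×²:
    [+0.93357 -0.27641 -0.22812]
    [+0.30996 +0.94227 +0.12674]
    [+0.17992 -0.18903 +0.96535]
t = (-0.0669, -0.0013, 0.6173) m
M0: Pc = R·M0+t = (-0.17277, +0.05403, +0.58502); u = 618.7·(-0.17277)/0.58502 + 315.9 = 133.1787, v = 782.1·(+0.05403)/0.58502 + 250.1 = 322.3279
M1: Pc = R·M1+t = (-0.00940, +0.10827, +0.61650); u = 618.7·(-0.00940)/0.61650 + 315.9 = 306.4679, v = 782.1·(+0.10827)/0.61650 + 250.1 = 387.4513
M2: Pc = R·M2+t = (+0.03897, -0.05663, +0.64958); u = 618.7·(+0.03897)/0.64958 + 315.9 = 353.0207, v = 782.1·(-0.05663)/0.64958 + 250.1 = 181.9208
M3: Pc = R·M3+t = (-0.12440, -0.11087, +0.61810); u = 618.7·(-0.12440)/0.61810 + 315.9 = 191.3772, v = 782.1·(-0.11087)/0.61810 + 250.1 = 109.8130

c0=(133.18, 322.33) c1=(306.47, 387.45) c2=(353.02, 181.92) c3=(191.38, 109.81)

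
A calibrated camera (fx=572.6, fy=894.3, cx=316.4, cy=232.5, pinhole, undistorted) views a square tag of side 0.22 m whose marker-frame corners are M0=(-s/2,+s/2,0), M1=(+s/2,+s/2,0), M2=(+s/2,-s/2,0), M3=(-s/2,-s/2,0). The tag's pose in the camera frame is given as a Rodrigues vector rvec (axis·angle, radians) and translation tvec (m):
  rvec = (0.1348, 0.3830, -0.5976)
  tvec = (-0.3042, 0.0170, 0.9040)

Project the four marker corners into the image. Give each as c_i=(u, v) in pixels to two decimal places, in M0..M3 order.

Intrinsics K: fx=572.6, fy=894.3, cx=316.4, cy=232.5
Marker side s = 0.22 m; corners in marker frame (Z=0):
  M0 = (-0.1100, +0.1100, 0)
  M1 = (+0.1100, +0.1100, 0)
  M2 = (+0.1100, -0.1100, 0)
  M3 = (-0.1100, -0.1100, 0)
rvec = (0.1348, 0.3830, -0.5976), |rvec| = θ = 0.72249 rad = 41.395°
Rodrigues: sinθ=0.66125, 1−cosθ=0.24984; R = I + sinθ·[k]× + (1−cosθ)·[k]×²:
    [+0.75886 +0.57166 +0.31198]
    [-0.52224 +0.82037 -0.23292]
    [-0.38910 +0.01383 +0.92109]
t = (-0.3042, 0.0170, 0.9040) m
M0: Pc = R·M0+t = (-0.32479, +0.16469, +0.94832); u = 572.6·(-0.32479)/0.94832 + 316.4 = 120.2894, v = 894.3·(+0.16469)/0.94832 + 232.5 = 387.8060
M1: Pc = R·M1+t = (-0.15784, +0.04979, +0.86272); u = 572.6·(-0.15784)/0.86272 + 316.4 = 211.6376, v = 894.3·(+0.04979)/0.86272 + 232.5 = 284.1174
M2: Pc = R·M2+t = (-0.28361, -0.13069, +0.85968); u = 572.6·(-0.28361)/0.85968 + 316.4 = 127.4993, v = 894.3·(-0.13069)/0.85968 + 232.5 = 96.5494
M3: Pc = R·M3+t = (-0.45056, -0.01579, +0.94528); u = 572.6·(-0.45056)/0.94528 + 316.4 = 43.4763, v = 894.3·(-0.01579)/0.94528 + 232.5 = 217.5571

c0=(120.29, 387.81) c1=(211.64, 284.12) c2=(127.50, 96.55) c3=(43.48, 217.56)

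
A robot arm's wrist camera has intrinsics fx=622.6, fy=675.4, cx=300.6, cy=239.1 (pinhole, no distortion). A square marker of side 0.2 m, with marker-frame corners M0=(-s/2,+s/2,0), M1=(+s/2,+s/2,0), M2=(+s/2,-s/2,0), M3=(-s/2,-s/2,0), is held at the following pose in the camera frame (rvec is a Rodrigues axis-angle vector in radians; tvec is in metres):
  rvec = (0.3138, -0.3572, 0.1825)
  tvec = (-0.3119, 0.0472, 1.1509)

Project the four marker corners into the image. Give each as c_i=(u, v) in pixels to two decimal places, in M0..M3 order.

c0=(67.56, 315.34) c1=(176.19, 324.02) c2=(195.06, 219.11) c3=(82.34, 202.85)

Intrinsics K: fx=622.6, fy=675.4, cx=300.6, cy=239.1
Marker side s = 0.2 m; corners in marker frame (Z=0):
  M0 = (-0.1000, +0.1000, 0)
  M1 = (+0.1000, +0.1000, 0)
  M2 = (+0.1000, -0.1000, 0)
  M3 = (-0.1000, -0.1000, 0)
rvec = (0.3138, -0.3572, 0.1825), |rvec| = θ = 0.50928 rad = 29.180°
Rodrigues: sinθ=0.48755, 1−cosθ=0.12691; R = I + sinθ·[k]× + (1−cosθ)·[k]×²:
    [+0.92127 -0.22956 -0.31394]
    [+0.11987 +0.93552 -0.33231]
    [+0.36998 +0.26851 +0.88939]
t = (-0.3119, 0.0472, 1.1509) m
M0: Pc = R·M0+t = (-0.42698, +0.12877, +1.14075); u = 622.6·(-0.42698)/1.14075 + 300.6 = 67.5613, v = 675.4·(+0.12877)/1.14075 + 239.1 = 315.3375
M1: Pc = R·M1+t = (-0.24273, +0.15274, +1.21475); u = 622.6·(-0.24273)/1.21475 + 300.6 = 176.1936, v = 675.4·(+0.15274)/1.21475 + 239.1 = 324.0229
M2: Pc = R·M2+t = (-0.19682, -0.03437, +1.16105); u = 622.6·(-0.19682)/1.16105 + 300.6 = 195.0588, v = 675.4·(-0.03437)/1.16105 + 239.1 = 219.1090
M3: Pc = R·M3+t = (-0.38107, -0.05834, +1.08705); u = 622.6·(-0.38107)/1.08705 + 300.6 = 82.3440, v = 675.4·(-0.05834)/1.08705 + 239.1 = 202.8530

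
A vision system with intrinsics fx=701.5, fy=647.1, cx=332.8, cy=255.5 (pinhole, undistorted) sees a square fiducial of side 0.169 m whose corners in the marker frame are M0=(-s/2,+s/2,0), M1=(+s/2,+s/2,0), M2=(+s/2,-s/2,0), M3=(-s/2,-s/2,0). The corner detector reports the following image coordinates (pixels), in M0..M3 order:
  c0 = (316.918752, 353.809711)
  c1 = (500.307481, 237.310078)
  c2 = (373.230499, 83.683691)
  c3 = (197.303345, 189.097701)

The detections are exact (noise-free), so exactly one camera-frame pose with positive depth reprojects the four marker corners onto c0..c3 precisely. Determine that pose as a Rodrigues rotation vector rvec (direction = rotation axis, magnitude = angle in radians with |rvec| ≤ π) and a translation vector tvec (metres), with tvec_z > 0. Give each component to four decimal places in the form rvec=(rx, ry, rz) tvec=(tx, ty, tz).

Intrinsics K: fx=701.5, fy=647.1, cx=332.8, cy=255.5
Marker side s = 0.169 m; corners in marker frame (Z=0):
  M0 = (-0.0845, +0.0845, 0)
  M1 = (+0.0845, +0.0845, 0)
  M2 = (+0.0845, -0.0845, 0)
  M3 = (-0.0845, -0.0845, 0)
Detected image corners:
  c0 = (316.918752, 353.809711) px
  c1 = (500.307481, 237.310078) px
  c2 = (373.230499, 83.683691) px
  c3 = (197.303345, 189.097701) px
Planar DLT: solve 8×8 A·h = b for H (H[2,2]=1):
  H  [+1118.89858 +606.11037 +346.31279]
  H  [-620.38568 +864.15369 +212.80728]
  H  [+0.16285 -0.35756 +1.00000]
B = K⁻¹H; ‖b₁‖=1.837566, ‖b₂‖=1.837566; λ = 2/(‖b₁‖+‖b₂‖) = 0.544198, sign → tz>0 ⇒ λ=+0.544198
r₁ = λ·B[:,0] = (+0.82596,-0.55672,+0.08863); r₂ = λ·B[:,1] = (+0.56251,+0.80357,-0.19458)
r₃ = r₁×r₂ = (+0.03711,+0.21057,+0.97687); SVD([r₁ r₂ r₃]) → R = UVᵀ:
  R  [+0.82596 +0.56251 +0.03711]
  R  [-0.55672 +0.80357 +0.21057]
  R  [+0.08863 -0.19458 +0.97687]
t = (+0.01048, -0.03590, +0.54420) m
tr R = 2.606395; θ = arccos((tr R − 1)/2) = 0.638153 rad = 36.563°
axis k = ((R−Rᵀ)₃₂, (R−Rᵀ)₁₃, (R−Rᵀ)₂₁) / (2 sinθ) = (-0.340060, -0.043235, -0.939409)
rvec = θ·k = (-0.217010, -0.027591, -0.599487)

rvec=(-0.2170, -0.0276, -0.5995) tvec=(0.0105, -0.0359, 0.5442)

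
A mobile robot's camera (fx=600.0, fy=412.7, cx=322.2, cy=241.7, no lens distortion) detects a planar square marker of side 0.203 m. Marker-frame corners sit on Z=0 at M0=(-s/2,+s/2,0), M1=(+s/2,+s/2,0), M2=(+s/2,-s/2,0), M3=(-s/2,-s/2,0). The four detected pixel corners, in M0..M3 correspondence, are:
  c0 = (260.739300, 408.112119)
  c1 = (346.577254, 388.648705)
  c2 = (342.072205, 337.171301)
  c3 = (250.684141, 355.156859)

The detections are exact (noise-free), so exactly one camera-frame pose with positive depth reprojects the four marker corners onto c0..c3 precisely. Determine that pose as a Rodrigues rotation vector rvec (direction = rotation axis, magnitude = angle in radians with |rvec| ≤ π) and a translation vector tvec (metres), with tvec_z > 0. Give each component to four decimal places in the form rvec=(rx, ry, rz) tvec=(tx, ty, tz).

Intrinsics K: fx=600.0, fy=412.7, cx=322.2, cy=241.7
Marker side s = 0.203 m; corners in marker frame (Z=0):
  M0 = (-0.1015, +0.1015, 0)
  M1 = (+0.1015, +0.1015, 0)
  M2 = (+0.1015, -0.1015, 0)
  M3 = (-0.1015, -0.1015, 0)
Detected image corners:
  c0 = (260.739300, 408.112119) px
  c1 = (346.577254, 388.648705) px
  c2 = (342.072205, 337.171301) px
  c3 = (250.684141, 355.156859) px
Planar DLT: solve 8×8 A·h = b for H (H[2,2]=1):
  H  [+508.99285 +122.10523 +301.21722]
  H  [-1.91861 +364.56442 +372.80616]
  H  [+0.24291 +0.28858 +1.00000]
B = K⁻¹H; ‖b₁‖=0.771970, ‖b₂‖=0.771970; λ = 2/(‖b₁‖+‖b₂‖) = 1.295386, sign → tz>0 ⇒ λ=+1.295386
r₁ = λ·B[:,0] = (+0.92993,-0.19030,+0.31466); r₂ = λ·B[:,1] = (+0.06288,+0.92537,+0.37382)
r₃ = r₁×r₂ = (-0.36231,-0.32785,+0.87249); SVD([r₁ r₂ r₃]) → R = UVᵀ:
  R  [+0.92993 +0.06288 -0.36231]
  R  [-0.19030 +0.92537 -0.32785]
  R  [+0.31466 +0.37382 +0.87249]
t = (-0.04530, +0.41152, +1.29539) m
tr R = 2.727794; θ = arccos((tr R − 1)/2) = 0.527840 rad = 30.243°
axis k = ((R−Rᵀ)₃₂, (R−Rᵀ)₁₃, (R−Rᵀ)₂₁) / (2 sinθ) = (+0.696560, -0.672037, -0.251337)
rvec = θ·k = (+0.367673, -0.354728, -0.132666)

rvec=(0.3677, -0.3547, -0.1327) tvec=(-0.0453, 0.4115, 1.2954)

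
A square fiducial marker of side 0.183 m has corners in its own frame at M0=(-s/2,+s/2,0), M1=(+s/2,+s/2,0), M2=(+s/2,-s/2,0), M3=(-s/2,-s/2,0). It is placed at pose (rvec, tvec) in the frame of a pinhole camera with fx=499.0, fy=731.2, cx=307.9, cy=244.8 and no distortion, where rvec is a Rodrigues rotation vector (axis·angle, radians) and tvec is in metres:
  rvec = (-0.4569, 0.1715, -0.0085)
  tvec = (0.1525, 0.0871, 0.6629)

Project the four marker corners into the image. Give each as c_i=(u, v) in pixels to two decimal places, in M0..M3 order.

c0=(354.51, 443.77) c1=(504.88, 443.28) c2=(485.86, 245.55) c3=(353.13, 254.20)

Intrinsics K: fx=499.0, fy=731.2, cx=307.9, cy=244.8
Marker side s = 0.183 m; corners in marker frame (Z=0):
  M0 = (-0.0915, +0.0915, 0)
  M1 = (+0.0915, +0.0915, 0)
  M2 = (+0.0915, -0.0915, 0)
  M3 = (-0.0915, -0.0915, 0)
rvec = (-0.4569, 0.1715, -0.0085), |rvec| = θ = 0.48810 rad = 27.966°
Rodrigues: sinθ=0.46895, 1−cosθ=0.11677; R = I + sinθ·[k]× + (1−cosθ)·[k]×²:
    [+0.98555 -0.03024 +0.16667]
    [-0.04657 +0.89764 +0.43826]
    [-0.16287 -0.43969 +0.88326]
t = (0.1525, 0.0871, 0.6629) m
M0: Pc = R·M0+t = (+0.05956, +0.17350, +0.63757); u = 499.0·(+0.05956)/0.63757 + 307.9 = 354.5114, v = 731.2·(+0.17350)/0.63757 + 244.8 = 443.7741
M1: Pc = R·M1+t = (+0.23991, +0.16497, +0.60777); u = 499.0·(+0.23991)/0.60777 + 307.9 = 504.8760, v = 731.2·(+0.16497)/0.60777 + 244.8 = 443.2777
M2: Pc = R·M2+t = (+0.24544, +0.00070, +0.68823); u = 499.0·(+0.24544)/0.68823 + 307.9 = 485.8595, v = 731.2·(+0.00070)/0.68823 + 244.8 = 245.5482
M3: Pc = R·M3+t = (+0.06509, +0.00923, +0.71803); u = 499.0·(+0.06509)/0.71803 + 307.9 = 353.1341, v = 731.2·(+0.00923)/0.71803 + 244.8 = 254.1965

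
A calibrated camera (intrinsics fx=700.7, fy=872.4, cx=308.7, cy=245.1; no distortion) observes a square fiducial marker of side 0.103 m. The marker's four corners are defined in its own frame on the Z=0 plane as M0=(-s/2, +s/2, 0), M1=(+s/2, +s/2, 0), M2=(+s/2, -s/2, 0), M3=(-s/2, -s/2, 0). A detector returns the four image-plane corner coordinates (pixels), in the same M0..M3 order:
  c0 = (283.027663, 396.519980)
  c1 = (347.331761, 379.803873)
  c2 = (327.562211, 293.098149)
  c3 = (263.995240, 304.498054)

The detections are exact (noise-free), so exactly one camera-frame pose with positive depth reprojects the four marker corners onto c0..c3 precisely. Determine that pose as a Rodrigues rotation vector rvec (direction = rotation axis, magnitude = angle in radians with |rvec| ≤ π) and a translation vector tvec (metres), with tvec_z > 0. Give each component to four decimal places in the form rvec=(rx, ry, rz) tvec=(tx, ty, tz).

rvec=(-0.3348, -0.5204, -0.1894) tvec=(-0.0034, 0.1078, 0.9644)

Intrinsics K: fx=700.7, fy=872.4, cx=308.7, cy=245.1
Marker side s = 0.103 m; corners in marker frame (Z=0):
  M0 = (-0.0515, +0.0515, 0)
  M1 = (+0.0515, +0.0515, 0)
  M2 = (+0.0515, -0.0515, 0)
  M3 = (-0.0515, -0.0515, 0)
Detected image corners:
  c0 = (283.027663, 396.519980) px
  c1 = (347.331761, 379.803873) px
  c2 = (327.562211, 293.098149) px
  c3 = (263.995240, 304.498054) px
Planar DLT: solve 8×8 A·h = b for H (H[2,2]=1):
  H  [+783.94510 +104.72272 +306.22216]
  H  [+47.45046 +772.74839 +342.65579]
  H  [+0.53445 -0.27411 +1.00000]
B = K⁻¹H; ‖b₁‖=1.036873, ‖b₂‖=1.036873; λ = 2/(‖b₁‖+‖b₂‖) = 0.964438, sign → tz>0 ⇒ λ=+0.964438
r₁ = λ·B[:,0] = (+0.85193,-0.09236,+0.51544); r₂ = λ·B[:,1] = (+0.26061,+0.92855,-0.26436)
r₃ = r₁×r₂ = (-0.45419,+0.35955,+0.81513); SVD([r₁ r₂ r₃]) → R = UVᵀ:
  R  [+0.85193 +0.26061 -0.45419]
  R  [-0.09236 +0.92855 +0.35955]
  R  [+0.51544 -0.26436 +0.81513]
t = (-0.00341, +0.10785, +0.96444) m
tr R = 2.595608; θ = arccos((tr R − 1)/2) = 0.647153 rad = 37.079°
axis k = ((R−Rᵀ)₃₂, (R−Rᵀ)₁₃, (R−Rᵀ)₂₁) / (2 sinθ) = (-0.517408, -0.804120, -0.292713)
rvec = θ·k = (-0.334842, -0.520388, -0.189430)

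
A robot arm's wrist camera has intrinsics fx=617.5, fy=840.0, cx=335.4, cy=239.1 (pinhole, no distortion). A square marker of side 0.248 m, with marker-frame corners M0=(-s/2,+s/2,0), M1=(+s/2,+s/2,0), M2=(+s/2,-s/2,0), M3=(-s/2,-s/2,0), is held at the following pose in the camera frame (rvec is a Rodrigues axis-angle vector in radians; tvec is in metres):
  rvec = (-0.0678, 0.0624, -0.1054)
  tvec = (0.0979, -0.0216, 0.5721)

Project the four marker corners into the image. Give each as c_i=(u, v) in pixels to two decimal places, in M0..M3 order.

c0=(321.97, 407.98) c1=(594.97, 372.25) c2=(559.53, 7.85) c3=(295.57, 51.52)

Intrinsics K: fx=617.5, fy=840.0, cx=335.4, cy=239.1
Marker side s = 0.248 m; corners in marker frame (Z=0):
  M0 = (-0.1240, +0.1240, 0)
  M1 = (+0.1240, +0.1240, 0)
  M2 = (+0.1240, -0.1240, 0)
  M3 = (-0.1240, -0.1240, 0)
rvec = (-0.0678, 0.0624, -0.1054), |rvec| = θ = 0.14000 rad = 8.021°
Rodrigues: sinθ=0.13954, 1−cosθ=0.00978; R = I + sinθ·[k]× + (1−cosθ)·[k]×²:
    [+0.99251 +0.10294 +0.06576]
    [-0.10717 +0.99216 +0.06430]
    [-0.05863 -0.07086 +0.99576]
t = (0.0979, -0.0216, 0.5721) m
M0: Pc = R·M0+t = (-0.01241, +0.11472, +0.57058); u = 617.5·(-0.01241)/0.57058 + 335.4 = 321.9736, v = 840.0·(+0.11472)/0.57058 + 239.1 = 407.9833
M1: Pc = R·M1+t = (+0.23374, +0.08814, +0.55604); u = 617.5·(+0.23374)/0.55604 + 335.4 = 594.9702, v = 840.0·(+0.08814)/0.55604 + 239.1 = 372.2493
M2: Pc = R·M2+t = (+0.20821, -0.15792, +0.57362); u = 617.5·(+0.20821)/0.57362 + 335.4 = 559.5346, v = 840.0·(-0.15792)/0.57362 + 239.1 = 7.8481
M3: Pc = R·M3+t = (-0.03794, -0.13134, +0.58816); u = 617.5·(-0.03794)/0.58816 + 335.4 = 295.5709, v = 840.0·(-0.13134)/0.58816 + 239.1 = 51.5229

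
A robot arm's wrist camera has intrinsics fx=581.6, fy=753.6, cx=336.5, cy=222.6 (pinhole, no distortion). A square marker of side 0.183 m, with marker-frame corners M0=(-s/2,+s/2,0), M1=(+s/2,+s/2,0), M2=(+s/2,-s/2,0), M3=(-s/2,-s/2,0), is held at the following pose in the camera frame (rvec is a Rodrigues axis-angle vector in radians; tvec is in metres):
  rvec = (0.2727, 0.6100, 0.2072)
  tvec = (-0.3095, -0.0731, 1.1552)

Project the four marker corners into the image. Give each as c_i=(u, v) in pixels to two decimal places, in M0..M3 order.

c0=(151.10, 215.57) c1=(210.23, 247.84) c2=(214.50, 128.42) c3=(152.15, 104.52)

Intrinsics K: fx=581.6, fy=753.6, cx=336.5, cy=222.6
Marker side s = 0.183 m; corners in marker frame (Z=0):
  M0 = (-0.0915, +0.0915, 0)
  M1 = (+0.0915, +0.0915, 0)
  M2 = (+0.0915, -0.0915, 0)
  M3 = (-0.0915, -0.0915, 0)
rvec = (0.2727, 0.6100, 0.2072), |rvec| = θ = 0.69957 rad = 40.082°
Rodrigues: sinθ=0.64389, 1−cosθ=0.23488; R = I + sinθ·[k]× + (1−cosθ)·[k]×²:
    [+0.80081 -0.11087 +0.58857]
    [+0.27054 +0.94370 -0.19033]
    [-0.53433 +0.31166 +0.78572]
t = (-0.3095, -0.0731, 1.1552) m
M0: Pc = R·M0+t = (-0.39292, -0.01151, +1.23261); u = 581.6·(-0.39292)/1.23261 + 336.5 = 151.1031, v = 753.6·(-0.01151)/1.23261 + 222.6 = 215.5655
M1: Pc = R·M1+t = (-0.24637, +0.03800, +1.13483); u = 581.6·(-0.24637)/1.13483 + 336.5 = 210.2346, v = 753.6·(+0.03800)/1.13483 + 222.6 = 247.8371
M2: Pc = R·M2+t = (-0.22608, -0.13469, +1.07779); u = 581.6·(-0.22608)/1.07779 + 336.5 = 214.5018, v = 753.6·(-0.13469)/1.07779 + 222.6 = 128.4209
M3: Pc = R·M3+t = (-0.37263, -0.18420, +1.17557); u = 581.6·(-0.37263)/1.17557 + 336.5 = 152.1466, v = 753.6·(-0.18420)/1.17557 + 222.6 = 104.5165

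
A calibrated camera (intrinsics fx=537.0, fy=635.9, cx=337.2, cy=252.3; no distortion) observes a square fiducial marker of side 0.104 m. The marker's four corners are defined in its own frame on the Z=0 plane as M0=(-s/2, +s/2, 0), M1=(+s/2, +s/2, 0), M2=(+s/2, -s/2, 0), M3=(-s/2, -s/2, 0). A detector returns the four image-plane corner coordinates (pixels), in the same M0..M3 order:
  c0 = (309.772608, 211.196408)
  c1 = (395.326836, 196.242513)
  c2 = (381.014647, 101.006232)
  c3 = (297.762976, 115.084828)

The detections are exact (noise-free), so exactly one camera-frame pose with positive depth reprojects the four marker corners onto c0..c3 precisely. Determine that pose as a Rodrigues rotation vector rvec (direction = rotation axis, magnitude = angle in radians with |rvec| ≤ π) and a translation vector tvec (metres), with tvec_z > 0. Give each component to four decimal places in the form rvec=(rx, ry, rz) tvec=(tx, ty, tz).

Intrinsics K: fx=537.0, fy=635.9, cx=337.2, cy=252.3
Marker side s = 0.104 m; corners in marker frame (Z=0):
  M0 = (-0.0520, +0.0520, 0)
  M1 = (+0.0520, +0.0520, 0)
  M2 = (+0.0520, -0.0520, 0)
  M3 = (-0.0520, -0.0520, 0)
Detected image corners:
  c0 = (309.772608, 211.196408) px
  c1 = (395.326836, 196.242513) px
  c2 = (381.014647, 101.006232) px
  c3 = (297.762976, 115.084828) px
Planar DLT: solve 8×8 A·h = b for H (H[2,2]=1):
  H  [+827.69152 +33.28363 +345.98026]
  H  [-132.18508 +877.89760 +155.19397]
  H  [+0.04706 -0.26965 +1.00000]
B = K⁻¹H; ‖b₁‖=1.529380, ‖b₂‖=1.529380; λ = 2/(‖b₁‖+‖b₂‖) = 0.653860, sign → tz>0 ⇒ λ=+0.653860
r₁ = λ·B[:,0] = (+0.98849,-0.14813,+0.03077); r₂ = λ·B[:,1] = (+0.15124,+0.97265,-0.17631)
r₃ = r₁×r₂ = (-0.00381,+0.17894,+0.98385); SVD([r₁ r₂ r₃]) → R = UVᵀ:
  R  [+0.98849 +0.15124 -0.00381]
  R  [-0.14813 +0.97265 +0.17894]
  R  [+0.03077 -0.17631 +0.98385]
t = (+0.01069, -0.09985, +0.65386) m
tr R = 2.944989; θ = arccos((tr R − 1)/2) = 0.235085 rad = 13.469°
axis k = ((R−Rᵀ)₃₂, (R−Rᵀ)₁₃, (R−Rᵀ)₂₁) / (2 sinθ) = (-0.762582, -0.074225, -0.642619)
rvec = θ·k = (-0.179272, -0.017449, -0.151070)

rvec=(-0.1793, -0.0174, -0.1511) tvec=(0.0107, -0.0998, 0.6539)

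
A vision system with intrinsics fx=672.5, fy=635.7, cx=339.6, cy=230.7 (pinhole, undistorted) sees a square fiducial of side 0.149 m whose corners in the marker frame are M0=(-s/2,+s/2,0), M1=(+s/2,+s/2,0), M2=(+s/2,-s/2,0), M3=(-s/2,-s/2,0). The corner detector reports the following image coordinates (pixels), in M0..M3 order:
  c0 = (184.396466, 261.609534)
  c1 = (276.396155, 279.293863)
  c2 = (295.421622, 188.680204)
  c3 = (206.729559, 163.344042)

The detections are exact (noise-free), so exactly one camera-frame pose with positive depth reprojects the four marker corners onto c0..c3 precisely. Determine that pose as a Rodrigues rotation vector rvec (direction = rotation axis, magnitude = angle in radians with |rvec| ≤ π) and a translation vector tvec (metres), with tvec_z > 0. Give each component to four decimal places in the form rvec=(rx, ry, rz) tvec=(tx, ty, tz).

rvec=(-0.0537, -0.6049, 0.2151) tvec=(-0.1411, -0.0114, 0.9795)

Intrinsics K: fx=672.5, fy=635.7, cx=339.6, cy=230.7
Marker side s = 0.149 m; corners in marker frame (Z=0):
  M0 = (-0.0745, +0.0745, 0)
  M1 = (+0.0745, +0.0745, 0)
  M2 = (+0.0745, -0.0745, 0)
  M3 = (-0.0745, -0.0745, 0)
Detected image corners:
  c0 = (184.396466, 261.609534) px
  c1 = (276.396155, 279.293863) px
  c2 = (295.421622, 188.680204) px
  c3 = (206.729559, 163.344042) px
Planar DLT: solve 8×8 A·h = b for H (H[2,2]=1):
  H  [+743.47942 -166.05704 +242.74308]
  H  [+271.83323 +607.00801 +223.28327]
  H  [+0.57003 -0.11524 +1.00000]
B = K⁻¹H; ‖b₁‖=1.020922, ‖b₂‖=1.020922; λ = 2/(‖b₁‖+‖b₂‖) = 0.979507, sign → tz>0 ⇒ λ=+0.979507
r₁ = λ·B[:,0] = (+0.80093,+0.21622,+0.55835); r₂ = λ·B[:,1] = (-0.18487,+0.97626,-0.11287)
r₃ = r₁×r₂ = (-0.56950,-0.01281,+0.82189); SVD([r₁ r₂ r₃]) → R = UVᵀ:
  R  [+0.80093 -0.18487 -0.56950]
  R  [+0.21622 +0.97626 -0.01281]
  R  [+0.55835 -0.11287 +0.82189]
t = (-0.14107, -0.01143, +0.97951) m
tr R = 2.599087; θ = arccos((tr R − 1)/2) = 0.644261 rad = 36.913°
axis k = ((R−Rᵀ)₃₂, (R−Rᵀ)₁₃, (R−Rᵀ)₂₁) / (2 sinθ) = (-0.083298, -0.938921, +0.333901)
rvec = θ·k = (-0.053666, -0.604910, +0.215119)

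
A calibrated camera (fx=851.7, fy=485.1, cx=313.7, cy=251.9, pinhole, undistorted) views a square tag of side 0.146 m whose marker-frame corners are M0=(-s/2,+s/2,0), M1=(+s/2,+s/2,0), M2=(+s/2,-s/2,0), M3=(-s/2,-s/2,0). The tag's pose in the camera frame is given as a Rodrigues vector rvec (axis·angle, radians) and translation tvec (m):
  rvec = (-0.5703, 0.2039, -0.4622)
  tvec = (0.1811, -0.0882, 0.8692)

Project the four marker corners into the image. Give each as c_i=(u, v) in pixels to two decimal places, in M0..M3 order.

Intrinsics K: fx=851.7, fy=485.1, cx=313.7, cy=251.9
Marker side s = 0.146 m; corners in marker frame (Z=0):
  M0 = (-0.0730, +0.0730, 0)
  M1 = (+0.0730, +0.0730, 0)
  M2 = (+0.0730, -0.0730, 0)
  M3 = (-0.0730, -0.0730, 0)
rvec = (-0.5703, 0.2039, -0.4622), |rvec| = θ = 0.76187 rad = 43.652°
Rodrigues: sinθ=0.69028, 1−cosθ=0.27645; R = I + sinθ·[k]× + (1−cosθ)·[k]×²:
    [+0.87845 +0.36338 +0.31028]
    [-0.47415 +0.74335 +0.47182]
    [-0.05920 -0.56159 +0.82529]
t = (0.1811, -0.0882, 0.8692) m
M0: Pc = R·M0+t = (+0.14350, +0.00068, +0.83252); u = 851.7·(+0.14350)/0.83252 + 313.7 = 460.5051, v = 485.1·(+0.00068)/0.83252 + 251.9 = 252.2947
M1: Pc = R·M1+t = (+0.27175, -0.06855, +0.82388); u = 851.7·(+0.27175)/0.82388 + 313.7 = 594.6294, v = 485.1·(-0.06855)/0.82388 + 251.9 = 211.5388
M2: Pc = R·M2+t = (+0.21870, -0.17708, +0.90588); u = 851.7·(+0.21870)/0.90588 + 313.7 = 519.3209, v = 485.1·(-0.17708)/0.90588 + 251.9 = 157.0743
M3: Pc = R·M3+t = (+0.09045, -0.10785, +0.91452); u = 851.7·(+0.09045)/0.91452 + 313.7 = 397.9334, v = 485.1·(-0.10785)/0.91452 + 251.9 = 194.6909

c0=(460.51, 252.29) c1=(594.63, 211.54) c2=(519.32, 157.07) c3=(397.93, 194.69)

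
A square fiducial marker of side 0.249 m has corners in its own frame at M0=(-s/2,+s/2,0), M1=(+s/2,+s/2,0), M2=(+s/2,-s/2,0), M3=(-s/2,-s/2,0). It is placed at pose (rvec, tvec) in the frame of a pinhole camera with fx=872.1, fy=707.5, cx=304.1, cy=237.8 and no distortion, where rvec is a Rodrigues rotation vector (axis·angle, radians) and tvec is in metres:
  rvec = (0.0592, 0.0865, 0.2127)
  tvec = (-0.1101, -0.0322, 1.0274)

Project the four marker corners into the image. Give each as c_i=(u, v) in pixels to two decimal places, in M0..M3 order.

c0=(89.56, 280.24) c1=(291.53, 317.68) c2=(336.12, 148.66) c3=(129.98, 113.86)

Intrinsics K: fx=872.1, fy=707.5, cx=304.1, cy=237.8
Marker side s = 0.249 m; corners in marker frame (Z=0):
  M0 = (-0.1245, +0.1245, 0)
  M1 = (+0.1245, +0.1245, 0)
  M2 = (+0.1245, -0.1245, 0)
  M3 = (-0.1245, -0.1245, 0)
rvec = (0.0592, 0.0865, 0.2127), |rvec| = θ = 0.23712 rad = 13.586°
Rodrigues: sinθ=0.23491, 1−cosθ=0.02798; R = I + sinθ·[k]× + (1−cosθ)·[k]×²:
    [+0.97376 -0.20816 +0.09196]
    [+0.21326 +0.97574 -0.04949]
    [-0.07943 +0.06780 +0.99453]
t = (-0.1101, -0.0322, 1.0274) m
M0: Pc = R·M0+t = (-0.25725, +0.06273, +1.04573); u = 872.1·(-0.25725)/1.04573 + 304.1 = 89.5633, v = 707.5·(+0.06273)/1.04573 + 237.8 = 280.2399
M1: Pc = R·M1+t = (-0.01478, +0.11583, +1.02595); u = 872.1·(-0.01478)/1.02595 + 304.1 = 291.5338, v = 707.5·(+0.11583)/1.02595 + 237.8 = 317.6772
M2: Pc = R·M2+t = (+0.03705, -0.12713, +1.00907); u = 872.1·(+0.03705)/1.00907 + 304.1 = 336.1206, v = 707.5·(-0.12713)/1.00907 + 237.8 = 148.6648
M3: Pc = R·M3+t = (-0.20542, -0.18023, +1.02885); u = 872.1·(-0.20542)/1.02885 + 304.1 = 129.9788, v = 707.5·(-0.18023)/1.02885 + 237.8 = 113.8620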